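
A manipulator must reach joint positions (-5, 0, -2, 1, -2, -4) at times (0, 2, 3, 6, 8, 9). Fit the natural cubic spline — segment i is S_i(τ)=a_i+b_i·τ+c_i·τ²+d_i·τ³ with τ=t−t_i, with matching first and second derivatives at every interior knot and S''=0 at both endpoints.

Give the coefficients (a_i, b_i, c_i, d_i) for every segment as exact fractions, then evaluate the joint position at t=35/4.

  seg 0: a=-5 b=2434/577 c=0 d=-1983/4616
  seg 1: a=0 b=-1081/1154 c=-5949/2308 d=3495/2308
  seg 2: a=-2 b=-3575/2308 c=1134/577 d=-2575/6924
  seg 3: a=1 b=233/1154 c=-3189/2308 d=1225/4616
  seg 4: a=-2 b=-1235/577 c=243/1154 d=-81/1154
S(35/4) = -259711/73856

Δ: Δ0=5/2, Δ1=-2, Δ2=1, Δ3=-3/2, Δ4=-2
row 1: diag=6, rhs=-27; c'=1/6, d'=-9/2
row 2: denom=8−1·1/6=47/6; d'=(18−1·-9/2)/(47/6)=135/47
row 3: denom=10−3·18/47=416/47; d'=(-15−3·135/47)/(416/47)=-555/208
row 4: denom=6−2·47/208=577/104; d'=(-3−2·-555/208)/(577/104)=243/577
back: M4=243/577
back: M3=-555/208−47/208·243/577=-3189/1154
back: M2=135/47−18/47·-3189/1154=2268/577
back: M1=-9/2−1/6·2268/577=-5949/1154
M: M0=0, M1=-5949/1154, M2=2268/577, M3=-3189/1154, M4=243/577, M5=0
seg 0: a=-5, c=M0/2=0, d=(M1−M0)/(6·2)=-1983/4616, b=Δ0−h0·(2M0+M1)/6=2434/577
seg 1: a=0, c=M1/2=-5949/2308, d=(M2−M1)/(6·1)=3495/2308, b=Δ1−h1·(2M1+M2)/6=-1081/1154
seg 2: a=-2, c=M2/2=1134/577, d=(M3−M2)/(6·3)=-2575/6924, b=Δ2−h2·(2M2+M3)/6=-3575/2308
seg 3: a=1, c=M3/2=-3189/2308, d=(M4−M3)/(6·2)=1225/4616, b=Δ3−h3·(2M3+M4)/6=233/1154
seg 4: a=-2, c=M4/2=243/1154, d=(M5−M4)/(6·1)=-81/1154, b=Δ4−h4·(2M4+M5)/6=-1235/577
t_q=35/4 → seg 4, τ=3/4; S=-2+-1235/577·τ+243/1154·τ²+-81/1154·τ³=-259711/73856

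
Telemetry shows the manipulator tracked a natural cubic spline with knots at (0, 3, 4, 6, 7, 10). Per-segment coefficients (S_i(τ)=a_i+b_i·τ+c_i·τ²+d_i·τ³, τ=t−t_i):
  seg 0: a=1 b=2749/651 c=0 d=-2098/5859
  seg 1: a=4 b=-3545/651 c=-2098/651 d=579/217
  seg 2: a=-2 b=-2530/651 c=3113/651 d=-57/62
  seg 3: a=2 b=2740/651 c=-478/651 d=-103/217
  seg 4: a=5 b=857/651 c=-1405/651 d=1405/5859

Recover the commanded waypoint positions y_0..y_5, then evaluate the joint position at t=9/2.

y_0=1 y_1=4 y_2=-2 y_3=2 y_4=5 y_5=-4
S(9/2) = -9939/3472

y_0 = S_0(0) = a_0 = 1
y_1 = S_1(0) = a_1 = 4
y_2 = S_2(0) = a_2 = -2
y_3 = S_3(0) = a_3 = 2
y_4 = S_4(0) = a_4 = 5
y_5 = S_4(3) = -4
t_q=9/2 is in segment 2 (τ=1/2); S_2(τ)=-9939/3472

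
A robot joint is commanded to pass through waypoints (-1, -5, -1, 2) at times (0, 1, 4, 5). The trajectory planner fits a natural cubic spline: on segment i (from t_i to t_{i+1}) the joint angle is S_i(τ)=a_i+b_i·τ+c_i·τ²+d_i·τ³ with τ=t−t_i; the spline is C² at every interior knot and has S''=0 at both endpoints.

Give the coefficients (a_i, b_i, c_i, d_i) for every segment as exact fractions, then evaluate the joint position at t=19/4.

  seg 0: a=-1 b=-773/165 c=0 d=113/165
  seg 1: a=-5 b=-434/165 c=113/55 d=-11/45
  seg 2: a=-1 b=511/165 c=-8/55 d=8/165
S(19/4) = 111/88

Δ: Δ0=-4, Δ1=4/3, Δ2=3
row 1: diag=8, rhs=32; c'=3/8, d'=4
row 2: denom=8−3·3/8=55/8; d'=(10−3·4)/(55/8)=-16/55
back: M2=-16/55
back: M1=4−3/8·-16/55=226/55
M: M0=0, M1=226/55, M2=-16/55, M3=0
seg 0: a=-1, c=M0/2=0, d=(M1−M0)/(6·1)=113/165, b=Δ0−h0·(2M0+M1)/6=-773/165
seg 1: a=-5, c=M1/2=113/55, d=(M2−M1)/(6·3)=-11/45, b=Δ1−h1·(2M1+M2)/6=-434/165
seg 2: a=-1, c=M2/2=-8/55, d=(M3−M2)/(6·1)=8/165, b=Δ2−h2·(2M2+M3)/6=511/165
t_q=19/4 → seg 2, τ=3/4; S=-1+511/165·τ+-8/55·τ²+8/165·τ³=111/88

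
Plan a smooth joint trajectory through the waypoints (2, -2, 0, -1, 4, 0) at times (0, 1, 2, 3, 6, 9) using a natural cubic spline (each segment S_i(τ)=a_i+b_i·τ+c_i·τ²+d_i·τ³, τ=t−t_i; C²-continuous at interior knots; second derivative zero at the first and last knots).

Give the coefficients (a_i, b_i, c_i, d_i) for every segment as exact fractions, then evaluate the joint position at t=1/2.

  seg 0: a=2 b=-7346/1257 c=0 d=2318/1257
  seg 1: a=-2 b=-392/1257 c=2318/419 d=-4048/1257
  seg 2: a=0 b=1372/1257 c=-1730/419 d=2561/1257
  seg 3: a=-1 b=-1325/1257 c=831/419 d=-451/1257
  seg 4: a=4 b=1456/1257 c=-522/419 d=58/419
S(1/2) = -1159/1676

Δ: Δ0=-4, Δ1=2, Δ2=-1, Δ3=5/3, Δ4=-4/3
row 1: diag=4, rhs=36; c'=1/4, d'=9
row 2: denom=4−1·1/4=15/4; d'=(-18−1·9)/(15/4)=-36/5
row 3: denom=8−1·4/15=116/15; d'=(16−1·-36/5)/(116/15)=3
row 4: denom=12−3·45/116=1257/116; d'=(-18−3·3)/(1257/116)=-1044/419
back: M4=-1044/419
back: M3=3−45/116·-1044/419=1662/419
back: M2=-36/5−4/15·1662/419=-3460/419
back: M1=9−1/4·-3460/419=4636/419
M: M0=0, M1=4636/419, M2=-3460/419, M3=1662/419, M4=-1044/419, M5=0
seg 0: a=2, c=M0/2=0, d=(M1−M0)/(6·1)=2318/1257, b=Δ0−h0·(2M0+M1)/6=-7346/1257
seg 1: a=-2, c=M1/2=2318/419, d=(M2−M1)/(6·1)=-4048/1257, b=Δ1−h1·(2M1+M2)/6=-392/1257
seg 2: a=0, c=M2/2=-1730/419, d=(M3−M2)/(6·1)=2561/1257, b=Δ2−h2·(2M2+M3)/6=1372/1257
seg 3: a=-1, c=M3/2=831/419, d=(M4−M3)/(6·3)=-451/1257, b=Δ3−h3·(2M3+M4)/6=-1325/1257
seg 4: a=4, c=M4/2=-522/419, d=(M5−M4)/(6·3)=58/419, b=Δ4−h4·(2M4+M5)/6=1456/1257
t_q=1/2 → seg 0, τ=1/2; S=2+-7346/1257·τ+0·τ²+2318/1257·τ³=-1159/1676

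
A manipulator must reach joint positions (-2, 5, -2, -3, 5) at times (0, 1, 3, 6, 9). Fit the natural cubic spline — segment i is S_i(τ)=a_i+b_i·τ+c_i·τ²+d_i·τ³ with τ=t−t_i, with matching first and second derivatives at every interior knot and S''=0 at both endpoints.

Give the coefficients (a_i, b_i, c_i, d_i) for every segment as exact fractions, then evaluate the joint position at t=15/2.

  seg 0: a=-2 b=11099/1236 c=0 d=-2447/1236
  seg 1: a=5 b=1879/618 c=-2447/412 d=3299/2472
  seg 2: a=-2 b=-1453/309 c=213/103 d=-21/103
  seg 3: a=-3 b=680/309 c=24/103 d=-8/309
S(15/2) = 76/103

Δ: Δ0=7, Δ1=-7/2, Δ2=-1/3, Δ3=8/3
row 1: diag=6, rhs=-63; c'=1/3, d'=-21/2
row 2: denom=10−2·1/3=28/3; d'=(19−2·-21/2)/(28/3)=30/7
row 3: denom=12−3·9/28=309/28; d'=(18−3·30/7)/(309/28)=48/103
back: M3=48/103
back: M2=30/7−9/28·48/103=426/103
back: M1=-21/2−1/3·426/103=-2447/206
M: M0=0, M1=-2447/206, M2=426/103, M3=48/103, M4=0
seg 0: a=-2, c=M0/2=0, d=(M1−M0)/(6·1)=-2447/1236, b=Δ0−h0·(2M0+M1)/6=11099/1236
seg 1: a=5, c=M1/2=-2447/412, d=(M2−M1)/(6·2)=3299/2472, b=Δ1−h1·(2M1+M2)/6=1879/618
seg 2: a=-2, c=M2/2=213/103, d=(M3−M2)/(6·3)=-21/103, b=Δ2−h2·(2M2+M3)/6=-1453/309
seg 3: a=-3, c=M3/2=24/103, d=(M4−M3)/(6·3)=-8/309, b=Δ3−h3·(2M3+M4)/6=680/309
t_q=15/2 → seg 3, τ=3/2; S=-3+680/309·τ+24/103·τ²+-8/309·τ³=76/103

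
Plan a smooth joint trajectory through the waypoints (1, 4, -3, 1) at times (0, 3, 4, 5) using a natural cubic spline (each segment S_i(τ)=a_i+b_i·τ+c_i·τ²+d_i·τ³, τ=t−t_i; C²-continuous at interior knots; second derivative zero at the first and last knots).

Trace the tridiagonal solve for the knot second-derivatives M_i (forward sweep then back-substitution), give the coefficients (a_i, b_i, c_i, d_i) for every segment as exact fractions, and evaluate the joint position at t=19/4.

Δ: Δ0=1, Δ1=-7, Δ2=4
row 1: diag=8, rhs=-48; c'=1/8, d'=-6
row 2: denom=4−1·1/8=31/8; d'=(66−1·-6)/(31/8)=576/31
back: M2=576/31
back: M1=-6−1/8·576/31=-258/31
M: M0=0, M1=-258/31, M2=576/31, M3=0
seg 0: a=1, c=M0/2=0, d=(M1−M0)/(6·3)=-43/93, b=Δ0−h0·(2M0+M1)/6=160/31
seg 1: a=4, c=M1/2=-129/31, d=(M2−M1)/(6·1)=139/31, b=Δ1−h1·(2M1+M2)/6=-227/31
seg 2: a=-3, c=M2/2=288/31, d=(M3−M2)/(6·1)=-96/31, b=Δ2−h2·(2M2+M3)/6=-68/31
t_q=19/4 → seg 2, τ=3/4; S=-3+-68/31·τ+288/31·τ²+-96/31·τ³=-45/62

  seg 0: a=1 b=160/31 c=0 d=-43/93
  seg 1: a=4 b=-227/31 c=-129/31 d=139/31
  seg 2: a=-3 b=-68/31 c=288/31 d=-96/31
S(19/4) = -45/62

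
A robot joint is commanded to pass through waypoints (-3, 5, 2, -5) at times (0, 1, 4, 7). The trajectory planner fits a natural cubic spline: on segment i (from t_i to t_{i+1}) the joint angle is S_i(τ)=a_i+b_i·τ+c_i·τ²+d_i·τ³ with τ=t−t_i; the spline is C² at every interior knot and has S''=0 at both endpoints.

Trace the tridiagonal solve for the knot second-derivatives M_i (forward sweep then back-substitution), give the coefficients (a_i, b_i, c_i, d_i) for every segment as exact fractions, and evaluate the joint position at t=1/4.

  seg 0: a=-3 b=800/87 c=0 d=-104/87
  seg 1: a=5 b=488/87 c=-104/29 d=361/783
  seg 2: a=2 b=-301/87 c=49/87 d=-49/783
S(1/4) = -167/232

Δ: Δ0=8, Δ1=-1, Δ2=-7/3
row 1: diag=8, rhs=-54; c'=3/8, d'=-27/4
row 2: denom=12−3·3/8=87/8; d'=(-8−3·-27/4)/(87/8)=98/87
back: M2=98/87
back: M1=-27/4−3/8·98/87=-208/29
M: M0=0, M1=-208/29, M2=98/87, M3=0
seg 0: a=-3, c=M0/2=0, d=(M1−M0)/(6·1)=-104/87, b=Δ0−h0·(2M0+M1)/6=800/87
seg 1: a=5, c=M1/2=-104/29, d=(M2−M1)/(6·3)=361/783, b=Δ1−h1·(2M1+M2)/6=488/87
seg 2: a=2, c=M2/2=49/87, d=(M3−M2)/(6·3)=-49/783, b=Δ2−h2·(2M2+M3)/6=-301/87
t_q=1/4 → seg 0, τ=1/4; S=-3+800/87·τ+0·τ²+-104/87·τ³=-167/232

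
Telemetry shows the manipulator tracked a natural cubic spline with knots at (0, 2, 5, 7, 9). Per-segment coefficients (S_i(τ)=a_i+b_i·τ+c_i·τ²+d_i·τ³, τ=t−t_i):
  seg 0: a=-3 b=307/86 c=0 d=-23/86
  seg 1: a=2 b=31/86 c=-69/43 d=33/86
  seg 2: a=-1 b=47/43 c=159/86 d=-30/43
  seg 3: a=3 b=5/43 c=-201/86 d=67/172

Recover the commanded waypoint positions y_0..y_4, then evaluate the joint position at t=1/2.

y_0=-3 y_1=2 y_2=-1 y_3=3 y_4=-3
S(1/2) = -859/688

y_0 = S_0(0) = a_0 = -3
y_1 = S_1(0) = a_1 = 2
y_2 = S_2(0) = a_2 = -1
y_3 = S_3(0) = a_3 = 3
y_4 = S_3(2) = -3
t_q=1/2 is in segment 0 (τ=1/2); S_0(τ)=-859/688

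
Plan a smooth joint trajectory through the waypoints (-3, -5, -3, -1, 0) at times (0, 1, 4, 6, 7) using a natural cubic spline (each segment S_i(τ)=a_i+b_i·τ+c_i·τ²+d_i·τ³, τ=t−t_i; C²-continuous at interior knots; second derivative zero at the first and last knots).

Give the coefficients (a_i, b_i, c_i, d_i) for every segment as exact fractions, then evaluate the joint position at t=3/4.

Δ: Δ0=-2, Δ1=2/3, Δ2=1, Δ3=1
row 1: diag=8, rhs=16; c'=3/8, d'=2
row 2: denom=10−3·3/8=71/8; d'=(2−3·2)/(71/8)=-32/71
row 3: denom=6−2·16/71=394/71; d'=(0−2·-32/71)/(394/71)=32/197
back: M3=32/197
back: M2=-32/71−16/71·32/197=-96/197
back: M1=2−3/8·-96/197=430/197
M: M0=0, M1=430/197, M2=-96/197, M3=32/197, M4=0
seg 0: a=-3, c=M0/2=0, d=(M1−M0)/(6·1)=215/591, b=Δ0−h0·(2M0+M1)/6=-1397/591
seg 1: a=-5, c=M1/2=215/197, d=(M2−M1)/(6·3)=-263/1773, b=Δ1−h1·(2M1+M2)/6=-752/591
seg 2: a=-3, c=M2/2=-48/197, d=(M3−M2)/(6·2)=32/591, b=Δ2−h2·(2M2+M3)/6=751/591
seg 3: a=-1, c=M3/2=16/197, d=(M4−M3)/(6·1)=-16/591, b=Δ3−h3·(2M3+M4)/6=559/591
t_q=3/4 → seg 0, τ=3/4; S=-3+-1397/591·τ+0·τ²+215/591·τ³=-58241/12608

  seg 0: a=-3 b=-1397/591 c=0 d=215/591
  seg 1: a=-5 b=-752/591 c=215/197 d=-263/1773
  seg 2: a=-3 b=751/591 c=-48/197 d=32/591
  seg 3: a=-1 b=559/591 c=16/197 d=-16/591
S(3/4) = -58241/12608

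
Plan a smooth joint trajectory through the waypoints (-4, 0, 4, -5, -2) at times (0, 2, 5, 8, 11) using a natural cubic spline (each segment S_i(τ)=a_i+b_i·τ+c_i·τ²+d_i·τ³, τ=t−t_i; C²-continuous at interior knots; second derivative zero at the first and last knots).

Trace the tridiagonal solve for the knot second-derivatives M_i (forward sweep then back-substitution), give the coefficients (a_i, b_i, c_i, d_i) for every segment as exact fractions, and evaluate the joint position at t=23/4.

Δ: Δ0=2, Δ1=4/3, Δ2=-3, Δ3=1
row 1: diag=10, rhs=-4; c'=3/10, d'=-2/5
row 2: denom=12−3·3/10=111/10; d'=(-26−3·-2/5)/(111/10)=-248/111
row 3: denom=12−3·10/37=414/37; d'=(24−3·-248/111)/(414/37)=568/207
back: M3=568/207
back: M2=-248/111−10/37·568/207=-616/207
back: M1=-2/5−3/10·-616/207=34/69
M: M0=0, M1=34/69, M2=-616/207, M3=568/207, M4=0
seg 0: a=-4, c=M0/2=0, d=(M1−M0)/(6·2)=17/414, b=Δ0−h0·(2M0+M1)/6=380/207
seg 1: a=0, c=M1/2=17/69, d=(M2−M1)/(6·3)=-359/1863, b=Δ1−h1·(2M1+M2)/6=482/207
seg 2: a=4, c=M2/2=-308/207, d=(M3−M2)/(6·3)=592/1863, b=Δ2−h2·(2M2+M3)/6=-289/207
seg 3: a=-5, c=M3/2=284/207, d=(M4−M3)/(6·3)=-284/1863, b=Δ3−h3·(2M3+M4)/6=-361/207
t_q=23/4 → seg 2, τ=3/4; S=4+-289/207·τ+-308/207·τ²+592/1863·τ³=9/4

  seg 0: a=-4 b=380/207 c=0 d=17/414
  seg 1: a=0 b=482/207 c=17/69 d=-359/1863
  seg 2: a=4 b=-289/207 c=-308/207 d=592/1863
  seg 3: a=-5 b=-361/207 c=284/207 d=-284/1863
S(23/4) = 9/4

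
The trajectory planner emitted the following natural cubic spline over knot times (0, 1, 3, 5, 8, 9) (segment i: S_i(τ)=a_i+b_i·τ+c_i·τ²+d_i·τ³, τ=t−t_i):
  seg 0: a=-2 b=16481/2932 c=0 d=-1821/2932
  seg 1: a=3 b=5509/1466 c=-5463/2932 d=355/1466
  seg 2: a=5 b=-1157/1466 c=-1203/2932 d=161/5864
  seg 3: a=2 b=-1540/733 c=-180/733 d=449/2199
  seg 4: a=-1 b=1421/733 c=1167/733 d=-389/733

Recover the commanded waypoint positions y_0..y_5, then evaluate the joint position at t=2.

y_0=-2 y_1=3 y_2=5 y_3=2 y_4=-1 y_5=2
S(2) = 15061/2932

y_0 = S_0(0) = a_0 = -2
y_1 = S_1(0) = a_1 = 3
y_2 = S_2(0) = a_2 = 5
y_3 = S_3(0) = a_3 = 2
y_4 = S_4(0) = a_4 = -1
y_5 = S_4(1) = 2
t_q=2 is in segment 1 (τ=1); S_1(τ)=15061/2932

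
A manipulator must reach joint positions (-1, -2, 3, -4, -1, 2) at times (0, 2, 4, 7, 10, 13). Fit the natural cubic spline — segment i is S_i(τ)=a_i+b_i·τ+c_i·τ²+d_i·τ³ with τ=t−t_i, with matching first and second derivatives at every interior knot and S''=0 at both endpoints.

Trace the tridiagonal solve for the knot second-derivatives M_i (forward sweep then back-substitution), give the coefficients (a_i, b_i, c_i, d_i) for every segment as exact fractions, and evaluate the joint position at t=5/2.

  seg 0: a=-1 b=-1270/783 c=0 d=1757/6264
  seg 1: a=-2 b=2731/1566 c=1757/1044 d=-4087/6264
  seg 2: a=3 b=506/783 c=-1165/522 d=5819/14094
  seg 3: a=-4 b=-2501/1566 c=1162/783 d=-2905/14094
  seg 4: a=-1 b=1364/783 c=-581/1566 d=581/14094
S(5/2) = -13177/16704

Δ: Δ0=-1/2, Δ1=5/2, Δ2=-7/3, Δ3=1, Δ4=1
row 1: diag=8, rhs=18; c'=1/4, d'=9/4
row 2: denom=10−2·1/4=19/2; d'=(-29−2·9/4)/(19/2)=-67/19
row 3: denom=12−3·6/19=210/19; d'=(20−3·-67/19)/(210/19)=83/30
row 4: denom=12−3·19/70=783/70; d'=(0−3·83/30)/(783/70)=-581/783
back: M4=-581/783
back: M3=83/30−19/70·-581/783=2324/783
back: M2=-67/19−6/19·2324/783=-1165/261
back: M1=9/4−1/4·-1165/261=1757/522
M: M0=0, M1=1757/522, M2=-1165/261, M3=2324/783, M4=-581/783, M5=0
seg 0: a=-1, c=M0/2=0, d=(M1−M0)/(6·2)=1757/6264, b=Δ0−h0·(2M0+M1)/6=-1270/783
seg 1: a=-2, c=M1/2=1757/1044, d=(M2−M1)/(6·2)=-4087/6264, b=Δ1−h1·(2M1+M2)/6=2731/1566
seg 2: a=3, c=M2/2=-1165/522, d=(M3−M2)/(6·3)=5819/14094, b=Δ2−h2·(2M2+M3)/6=506/783
seg 3: a=-4, c=M3/2=1162/783, d=(M4−M3)/(6·3)=-2905/14094, b=Δ3−h3·(2M3+M4)/6=-2501/1566
seg 4: a=-1, c=M4/2=-581/1566, d=(M5−M4)/(6·3)=581/14094, b=Δ4−h4·(2M4+M5)/6=1364/783
t_q=5/2 → seg 1, τ=1/2; S=-2+2731/1566·τ+1757/1044·τ²+-4087/6264·τ³=-13177/16704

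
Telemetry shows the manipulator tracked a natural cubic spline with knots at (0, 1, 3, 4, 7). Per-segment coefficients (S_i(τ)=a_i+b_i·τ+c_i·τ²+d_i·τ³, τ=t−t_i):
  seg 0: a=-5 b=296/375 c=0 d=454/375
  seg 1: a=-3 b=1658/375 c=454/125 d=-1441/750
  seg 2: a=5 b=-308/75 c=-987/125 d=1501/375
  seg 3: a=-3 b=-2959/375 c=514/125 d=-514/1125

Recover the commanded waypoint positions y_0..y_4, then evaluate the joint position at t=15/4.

y_0=-5 y_1=-3 y_2=5 y_3=-3 y_4=-2
S(15/4) = -6663/8000

y_0 = S_0(0) = a_0 = -5
y_1 = S_1(0) = a_1 = -3
y_2 = S_2(0) = a_2 = 5
y_3 = S_3(0) = a_3 = -3
y_4 = S_3(3) = -2
t_q=15/4 is in segment 2 (τ=3/4); S_2(τ)=-6663/8000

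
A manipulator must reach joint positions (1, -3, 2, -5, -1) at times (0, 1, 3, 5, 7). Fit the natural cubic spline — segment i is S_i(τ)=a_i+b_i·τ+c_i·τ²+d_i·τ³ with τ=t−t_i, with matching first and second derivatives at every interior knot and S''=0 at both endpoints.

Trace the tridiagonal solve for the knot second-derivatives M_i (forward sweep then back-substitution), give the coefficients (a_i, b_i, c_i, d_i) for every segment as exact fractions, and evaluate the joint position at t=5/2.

Δ: Δ0=-4, Δ1=5/2, Δ2=-7/2, Δ3=2
row 1: diag=6, rhs=39; c'=1/3, d'=13/2
row 2: denom=8−2·1/3=22/3; d'=(-36−2·13/2)/(22/3)=-147/22
row 3: denom=8−2·3/11=82/11; d'=(33−2·-147/22)/(82/11)=255/41
back: M3=255/41
back: M2=-147/22−3/11·255/41=-687/82
back: M1=13/2−1/3·-687/82=381/41
M: M0=0, M1=381/41, M2=-687/82, M3=255/41, M4=0
seg 0: a=1, c=M0/2=0, d=(M1−M0)/(6·1)=127/82, b=Δ0−h0·(2M0+M1)/6=-455/82
seg 1: a=-3, c=M1/2=381/82, d=(M2−M1)/(6·2)=-483/328, b=Δ1−h1·(2M1+M2)/6=-37/41
seg 2: a=2, c=M2/2=-687/164, d=(M3−M2)/(6·2)=399/328, b=Δ2−h2·(2M2+M3)/6=1/82
seg 3: a=-5, c=M3/2=255/82, d=(M4−M3)/(6·2)=-85/164, b=Δ3−h3·(2M3+M4)/6=-88/41
t_q=5/2 → seg 1, τ=3/2; S=-3+-37/41·τ+381/82·τ²+-483/328·τ³=2967/2624

  seg 0: a=1 b=-455/82 c=0 d=127/82
  seg 1: a=-3 b=-37/41 c=381/82 d=-483/328
  seg 2: a=2 b=1/82 c=-687/164 d=399/328
  seg 3: a=-5 b=-88/41 c=255/82 d=-85/164
S(5/2) = 2967/2624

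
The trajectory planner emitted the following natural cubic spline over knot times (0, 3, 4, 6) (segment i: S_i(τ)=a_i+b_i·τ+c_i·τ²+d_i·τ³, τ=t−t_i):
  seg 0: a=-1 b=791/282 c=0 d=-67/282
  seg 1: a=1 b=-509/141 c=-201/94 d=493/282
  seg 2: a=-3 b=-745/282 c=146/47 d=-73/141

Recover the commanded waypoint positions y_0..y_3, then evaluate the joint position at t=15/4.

y_0 = S_0(0) = a_0 = -1
y_1 = S_1(0) = a_1 = 1
y_2 = S_2(0) = a_2 = -3
y_3 = S_2(2) = 0
t_q=15/4 is in segment 1 (τ=3/4); S_1(τ)=-13071/6016

y_0=-1 y_1=1 y_2=-3 y_3=0
S(15/4) = -13071/6016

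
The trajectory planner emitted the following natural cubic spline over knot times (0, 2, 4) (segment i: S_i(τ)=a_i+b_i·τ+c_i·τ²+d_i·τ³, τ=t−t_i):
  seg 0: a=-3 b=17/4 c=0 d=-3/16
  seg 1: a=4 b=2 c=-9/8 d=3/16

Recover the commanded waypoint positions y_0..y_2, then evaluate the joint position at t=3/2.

y_0=-3 y_1=4 y_2=5
S(3/2) = 351/128

y_0 = S_0(0) = a_0 = -3
y_1 = S_1(0) = a_1 = 4
y_2 = S_1(2) = 5
t_q=3/2 is in segment 0 (τ=3/2); S_0(τ)=351/128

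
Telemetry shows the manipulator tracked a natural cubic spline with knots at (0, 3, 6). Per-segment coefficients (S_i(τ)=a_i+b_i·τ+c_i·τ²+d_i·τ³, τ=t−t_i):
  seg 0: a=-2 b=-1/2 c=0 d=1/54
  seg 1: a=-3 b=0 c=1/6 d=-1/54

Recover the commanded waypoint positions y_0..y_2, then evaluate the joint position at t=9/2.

y_0=-2 y_1=-3 y_2=-2
S(9/2) = -43/16

y_0 = S_0(0) = a_0 = -2
y_1 = S_1(0) = a_1 = -3
y_2 = S_1(3) = -2
t_q=9/2 is in segment 1 (τ=3/2); S_1(τ)=-43/16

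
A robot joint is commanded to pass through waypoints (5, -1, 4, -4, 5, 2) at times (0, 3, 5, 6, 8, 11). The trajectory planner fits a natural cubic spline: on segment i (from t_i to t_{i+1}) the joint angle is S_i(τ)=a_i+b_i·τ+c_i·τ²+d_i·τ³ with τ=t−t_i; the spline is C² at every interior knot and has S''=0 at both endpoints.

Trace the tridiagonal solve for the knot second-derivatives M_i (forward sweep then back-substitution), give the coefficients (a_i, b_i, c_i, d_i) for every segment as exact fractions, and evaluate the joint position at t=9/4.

Δ: Δ0=-2, Δ1=5/2, Δ2=-8, Δ3=9/2, Δ4=-1
row 1: diag=10, rhs=27; c'=1/5, d'=27/10
row 2: denom=6−2·1/5=28/5; d'=(-63−2·27/10)/(28/5)=-171/14
row 3: denom=6−1·5/28=163/28; d'=(75−1·-171/14)/(163/28)=2442/163
row 4: denom=10−2·56/163=1518/163; d'=(-33−2·2442/163)/(1518/163)=-311/46
back: M4=-311/46
back: M3=2442/163−56/163·-311/46=398/23
back: M2=-171/14−5/28·398/23=-352/23
back: M1=27/10−1/5·-352/23=265/46
M: M0=0, M1=265/46, M2=-352/23, M3=398/23, M4=-311/46, M5=0
seg 0: a=5, c=M0/2=0, d=(M1−M0)/(6·3)=265/828, b=Δ0−h0·(2M0+M1)/6=-449/92
seg 1: a=-1, c=M1/2=265/92, d=(M2−M1)/(6·2)=-323/184, b=Δ1−h1·(2M1+M2)/6=173/46
seg 2: a=4, c=M2/2=-176/23, d=(M3−M2)/(6·1)=125/23, b=Δ2−h2·(2M2+M3)/6=-133/23
seg 3: a=-4, c=M3/2=199/23, d=(M4−M3)/(6·2)=-369/184, b=Δ3−h3·(2M3+M4)/6=-110/23
seg 4: a=5, c=M4/2=-311/92, d=(M5−M4)/(6·3)=311/828, b=Δ4−h4·(2M4+M5)/6=265/46
t_q=9/4 → seg 0, τ=9/4; S=5+-449/92·τ+0·τ²+265/828·τ³=-13751/5888

  seg 0: a=5 b=-449/92 c=0 d=265/828
  seg 1: a=-1 b=173/46 c=265/92 d=-323/184
  seg 2: a=4 b=-133/23 c=-176/23 d=125/23
  seg 3: a=-4 b=-110/23 c=199/23 d=-369/184
  seg 4: a=5 b=265/46 c=-311/92 d=311/828
S(9/4) = -13751/5888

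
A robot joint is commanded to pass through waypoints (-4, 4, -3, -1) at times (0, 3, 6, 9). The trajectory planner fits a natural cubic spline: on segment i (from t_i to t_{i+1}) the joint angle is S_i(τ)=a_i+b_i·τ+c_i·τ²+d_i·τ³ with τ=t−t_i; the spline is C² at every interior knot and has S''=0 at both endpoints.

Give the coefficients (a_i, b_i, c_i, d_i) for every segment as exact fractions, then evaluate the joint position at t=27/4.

Δ: Δ0=8/3, Δ1=-7/3, Δ2=2/3
row 1: diag=12, rhs=-30; c'=1/4, d'=-5/2
row 2: denom=12−3·1/4=45/4; d'=(18−3·-5/2)/(45/4)=34/15
back: M2=34/15
back: M1=-5/2−1/4·34/15=-46/15
M: M0=0, M1=-46/15, M2=34/15, M3=0
seg 0: a=-4, c=M0/2=0, d=(M1−M0)/(6·3)=-23/135, b=Δ0−h0·(2M0+M1)/6=21/5
seg 1: a=4, c=M1/2=-23/15, d=(M2−M1)/(6·3)=8/27, b=Δ1−h1·(2M1+M2)/6=-2/5
seg 2: a=-3, c=M2/2=17/15, d=(M3−M2)/(6·3)=-17/135, b=Δ2−h2·(2M2+M3)/6=-8/5
t_q=27/4 → seg 2, τ=3/4; S=-3+-8/5·τ+17/15·τ²+-17/135·τ³=-1157/320

  seg 0: a=-4 b=21/5 c=0 d=-23/135
  seg 1: a=4 b=-2/5 c=-23/15 d=8/27
  seg 2: a=-3 b=-8/5 c=17/15 d=-17/135
S(27/4) = -1157/320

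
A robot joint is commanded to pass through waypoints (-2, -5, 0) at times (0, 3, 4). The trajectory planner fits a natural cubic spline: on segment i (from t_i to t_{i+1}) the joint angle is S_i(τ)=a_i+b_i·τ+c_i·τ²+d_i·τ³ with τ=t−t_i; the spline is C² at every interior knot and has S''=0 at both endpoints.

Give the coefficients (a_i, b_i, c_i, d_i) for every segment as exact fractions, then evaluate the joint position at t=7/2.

  seg 0: a=-2 b=-13/4 c=0 d=1/4
  seg 1: a=-5 b=7/2 c=9/4 d=-3/4
S(7/2) = -89/32

Δ: Δ0=-1, Δ1=5
row 1: diag=8, rhs=36; c'=1/8, d'=9/2
back: M1=9/2
M: M0=0, M1=9/2, M2=0
seg 0: a=-2, c=M0/2=0, d=(M1−M0)/(6·3)=1/4, b=Δ0−h0·(2M0+M1)/6=-13/4
seg 1: a=-5, c=M1/2=9/4, d=(M2−M1)/(6·1)=-3/4, b=Δ1−h1·(2M1+M2)/6=7/2
t_q=7/2 → seg 1, τ=1/2; S=-5+7/2·τ+9/4·τ²+-3/4·τ³=-89/32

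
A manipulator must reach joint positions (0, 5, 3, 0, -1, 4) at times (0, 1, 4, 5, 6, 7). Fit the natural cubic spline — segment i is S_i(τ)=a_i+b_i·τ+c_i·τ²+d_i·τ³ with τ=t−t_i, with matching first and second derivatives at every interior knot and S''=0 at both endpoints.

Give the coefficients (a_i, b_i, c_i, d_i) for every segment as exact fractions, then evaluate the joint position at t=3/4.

Δ: Δ0=5, Δ1=-2/3, Δ2=-3, Δ3=-1, Δ4=5
row 1: diag=8, rhs=-34; c'=3/8, d'=-17/4
row 2: denom=8−3·3/8=55/8; d'=(-14−3·-17/4)/(55/8)=-2/11
row 3: denom=4−1·8/55=212/55; d'=(12−1·-2/11)/(212/55)=335/106
row 4: denom=4−1·55/212=793/212; d'=(36−1·335/106)/(793/212)=6962/793
back: M4=6962/793
back: M3=335/106−55/212·6962/793=700/793
back: M2=-2/11−8/55·700/793=-246/793
back: M1=-17/4−3/8·-246/793=-3278/793
M: M0=0, M1=-3278/793, M2=-246/793, M3=700/793, M4=6962/793, M5=0
seg 0: a=0, c=M0/2=0, d=(M1−M0)/(6·1)=-1639/2379, b=Δ0−h0·(2M0+M1)/6=13534/2379
seg 1: a=5, c=M1/2=-1639/793, d=(M2−M1)/(6·3)=1516/7137, b=Δ1−h1·(2M1+M2)/6=8617/2379
seg 2: a=3, c=M2/2=-123/793, d=(M3−M2)/(6·1)=473/2379, b=Δ2−h2·(2M2+M3)/6=-557/183
seg 3: a=0, c=M3/2=350/793, d=(M4−M3)/(6·1)=3131/2379, b=Δ3−h3·(2M3+M4)/6=-6560/2379
seg 4: a=-1, c=M4/2=3481/793, d=(M5−M4)/(6·1)=-3481/2379, b=Δ4−h4·(2M4+M5)/6=4933/2379
t_q=3/4 → seg 0, τ=3/4; S=0+13534/2379·τ+0·τ²+-1639/2379·τ³=201793/50752

  seg 0: a=0 b=13534/2379 c=0 d=-1639/2379
  seg 1: a=5 b=8617/2379 c=-1639/793 d=1516/7137
  seg 2: a=3 b=-557/183 c=-123/793 d=473/2379
  seg 3: a=0 b=-6560/2379 c=350/793 d=3131/2379
  seg 4: a=-1 b=4933/2379 c=3481/793 d=-3481/2379
S(3/4) = 201793/50752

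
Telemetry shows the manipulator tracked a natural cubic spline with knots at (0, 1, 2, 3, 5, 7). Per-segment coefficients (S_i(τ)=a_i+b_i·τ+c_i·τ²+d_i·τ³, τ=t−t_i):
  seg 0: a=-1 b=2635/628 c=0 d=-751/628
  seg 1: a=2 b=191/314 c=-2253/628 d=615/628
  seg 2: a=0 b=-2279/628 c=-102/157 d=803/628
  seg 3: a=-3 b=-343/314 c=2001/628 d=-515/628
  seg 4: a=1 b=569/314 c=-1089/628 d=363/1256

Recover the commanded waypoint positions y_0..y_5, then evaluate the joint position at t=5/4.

y_0 = S_0(0) = a_0 = -1
y_1 = S_1(0) = a_1 = 2
y_2 = S_2(0) = a_2 = 0
y_3 = S_3(0) = a_3 = -3
y_4 = S_4(0) = a_4 = 1
y_5 = S_4(2) = 0
t_q=5/4 is in segment 1 (τ=1/4); S_1(τ)=78099/40192

y_0=-1 y_1=2 y_2=0 y_3=-3 y_4=1 y_5=0
S(5/4) = 78099/40192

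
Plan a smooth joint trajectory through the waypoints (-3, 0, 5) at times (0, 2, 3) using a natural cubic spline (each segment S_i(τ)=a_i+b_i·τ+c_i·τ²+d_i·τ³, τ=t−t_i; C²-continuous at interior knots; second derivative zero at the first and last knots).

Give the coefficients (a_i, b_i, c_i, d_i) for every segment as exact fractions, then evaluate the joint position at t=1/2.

Δ: Δ0=3/2, Δ1=5
row 1: diag=6, rhs=21; c'=1/6, d'=7/2
back: M1=7/2
M: M0=0, M1=7/2, M2=0
seg 0: a=-3, c=M0/2=0, d=(M1−M0)/(6·2)=7/24, b=Δ0−h0·(2M0+M1)/6=1/3
seg 1: a=0, c=M1/2=7/4, d=(M2−M1)/(6·1)=-7/12, b=Δ1−h1·(2M1+M2)/6=23/6
t_q=1/2 → seg 0, τ=1/2; S=-3+1/3·τ+0·τ²+7/24·τ³=-179/64

  seg 0: a=-3 b=1/3 c=0 d=7/24
  seg 1: a=0 b=23/6 c=7/4 d=-7/12
S(1/2) = -179/64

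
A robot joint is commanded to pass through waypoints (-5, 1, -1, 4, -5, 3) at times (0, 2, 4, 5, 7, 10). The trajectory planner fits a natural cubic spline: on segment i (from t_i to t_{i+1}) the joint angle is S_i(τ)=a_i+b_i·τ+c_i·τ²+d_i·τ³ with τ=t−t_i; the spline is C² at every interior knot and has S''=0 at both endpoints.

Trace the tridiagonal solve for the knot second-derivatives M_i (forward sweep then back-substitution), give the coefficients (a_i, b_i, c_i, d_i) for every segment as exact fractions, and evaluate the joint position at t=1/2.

  seg 0: a=-5 b=2164/447 c=0 d=-823/1788
  seg 1: a=1 b=-305/447 c=-823/298 d=2327/1788
  seg 2: a=-1 b=1738/447 c=752/149 d=-1759/447
  seg 3: a=4 b=973/447 c=-1007/149 d=6115/3576
  seg 4: a=-5 b=-3877/894 c=2087/596 d=-2087/5364
S(1/2) = -12573/4768

Δ: Δ0=3, Δ1=-1, Δ2=5, Δ3=-9/2, Δ4=8/3
row 1: diag=8, rhs=-24; c'=1/4, d'=-3
row 2: denom=6−2·1/4=11/2; d'=(36−2·-3)/(11/2)=84/11
row 3: denom=6−1·2/11=64/11; d'=(-57−1·84/11)/(64/11)=-711/64
row 4: denom=10−2·11/32=149/16; d'=(43−2·-711/64)/(149/16)=2087/298
back: M4=2087/298
back: M3=-711/64−11/32·2087/298=-2014/149
back: M2=84/11−2/11·-2014/149=1504/149
back: M1=-3−1/4·1504/149=-823/149
M: M0=0, M1=-823/149, M2=1504/149, M3=-2014/149, M4=2087/298, M5=0
seg 0: a=-5, c=M0/2=0, d=(M1−M0)/(6·2)=-823/1788, b=Δ0−h0·(2M0+M1)/6=2164/447
seg 1: a=1, c=M1/2=-823/298, d=(M2−M1)/(6·2)=2327/1788, b=Δ1−h1·(2M1+M2)/6=-305/447
seg 2: a=-1, c=M2/2=752/149, d=(M3−M2)/(6·1)=-1759/447, b=Δ2−h2·(2M2+M3)/6=1738/447
seg 3: a=4, c=M3/2=-1007/149, d=(M4−M3)/(6·2)=6115/3576, b=Δ3−h3·(2M3+M4)/6=973/447
seg 4: a=-5, c=M4/2=2087/596, d=(M5−M4)/(6·3)=-2087/5364, b=Δ4−h4·(2M4+M5)/6=-3877/894
t_q=1/2 → seg 0, τ=1/2; S=-5+2164/447·τ+0·τ²+-823/1788·τ³=-12573/4768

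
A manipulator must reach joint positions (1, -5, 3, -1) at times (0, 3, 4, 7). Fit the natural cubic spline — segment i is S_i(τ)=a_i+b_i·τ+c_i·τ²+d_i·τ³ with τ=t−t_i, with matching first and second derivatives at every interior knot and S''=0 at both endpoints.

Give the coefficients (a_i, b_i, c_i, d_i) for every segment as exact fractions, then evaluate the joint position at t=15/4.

Δ: Δ0=-2, Δ1=8, Δ2=-4/3
row 1: diag=8, rhs=60; c'=1/8, d'=15/2
row 2: denom=8−1·1/8=63/8; d'=(-56−1·15/2)/(63/8)=-508/63
back: M2=-508/63
back: M1=15/2−1/8·-508/63=536/63
M: M0=0, M1=536/63, M2=-508/63, M3=0
seg 0: a=1, c=M0/2=0, d=(M1−M0)/(6·3)=268/567, b=Δ0−h0·(2M0+M1)/6=-394/63
seg 1: a=-5, c=M1/2=268/63, d=(M2−M1)/(6·1)=-58/21, b=Δ1−h1·(2M1+M2)/6=410/63
seg 2: a=3, c=M2/2=-254/63, d=(M3−M2)/(6·3)=254/567, b=Δ2−h2·(2M2+M3)/6=424/63
t_q=15/4 → seg 1, τ=3/4; S=-5+410/63·τ+268/63·τ²+-58/21·τ³=745/672

  seg 0: a=1 b=-394/63 c=0 d=268/567
  seg 1: a=-5 b=410/63 c=268/63 d=-58/21
  seg 2: a=3 b=424/63 c=-254/63 d=254/567
S(15/4) = 745/672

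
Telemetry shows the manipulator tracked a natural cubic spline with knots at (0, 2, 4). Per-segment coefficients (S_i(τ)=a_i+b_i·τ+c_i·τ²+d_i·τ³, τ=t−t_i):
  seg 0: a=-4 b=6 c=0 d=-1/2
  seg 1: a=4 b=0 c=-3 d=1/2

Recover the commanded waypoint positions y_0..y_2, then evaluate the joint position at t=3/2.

y_0=-4 y_1=4 y_2=-4
S(3/2) = 53/16

y_0 = S_0(0) = a_0 = -4
y_1 = S_1(0) = a_1 = 4
y_2 = S_1(2) = -4
t_q=3/2 is in segment 0 (τ=3/2); S_0(τ)=53/16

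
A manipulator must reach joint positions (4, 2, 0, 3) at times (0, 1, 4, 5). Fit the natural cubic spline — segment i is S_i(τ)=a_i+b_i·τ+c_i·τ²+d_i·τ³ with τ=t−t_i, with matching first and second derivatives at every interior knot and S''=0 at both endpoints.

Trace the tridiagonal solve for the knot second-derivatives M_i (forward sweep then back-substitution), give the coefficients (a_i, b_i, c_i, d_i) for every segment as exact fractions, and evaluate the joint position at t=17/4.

Δ: Δ0=-2, Δ1=-2/3, Δ2=3
row 1: diag=8, rhs=8; c'=3/8, d'=1
row 2: denom=8−3·3/8=55/8; d'=(22−3·1)/(55/8)=152/55
back: M2=152/55
back: M1=1−3/8·152/55=-2/55
M: M0=0, M1=-2/55, M2=152/55, M3=0
seg 0: a=4, c=M0/2=0, d=(M1−M0)/(6·1)=-1/165, b=Δ0−h0·(2M0+M1)/6=-329/165
seg 1: a=2, c=M1/2=-1/55, d=(M2−M1)/(6·3)=7/45, b=Δ1−h1·(2M1+M2)/6=-332/165
seg 2: a=0, c=M2/2=76/55, d=(M3−M2)/(6·1)=-76/165, b=Δ2−h2·(2M2+M3)/6=343/165
t_q=17/4 → seg 2, τ=1/4; S=0+343/165·τ+76/55·τ²+-76/165·τ³=527/880

  seg 0: a=4 b=-329/165 c=0 d=-1/165
  seg 1: a=2 b=-332/165 c=-1/55 d=7/45
  seg 2: a=0 b=343/165 c=76/55 d=-76/165
S(17/4) = 527/880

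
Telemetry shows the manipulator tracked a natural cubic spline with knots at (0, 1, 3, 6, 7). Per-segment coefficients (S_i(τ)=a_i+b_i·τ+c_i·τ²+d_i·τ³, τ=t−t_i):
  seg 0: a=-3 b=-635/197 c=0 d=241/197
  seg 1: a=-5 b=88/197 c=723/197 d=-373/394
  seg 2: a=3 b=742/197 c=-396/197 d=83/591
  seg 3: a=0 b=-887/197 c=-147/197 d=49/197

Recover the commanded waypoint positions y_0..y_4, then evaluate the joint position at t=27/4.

y_0 = S_0(0) = a_0 = -3
y_1 = S_1(0) = a_1 = -5
y_2 = S_2(0) = a_2 = 3
y_3 = S_3(0) = a_3 = 0
y_4 = S_3(1) = -5
t_q=27/4 is in segment 3 (τ=3/4); S_3(τ)=-46545/12608

y_0=-3 y_1=-5 y_2=3 y_3=0 y_4=-5
S(27/4) = -46545/12608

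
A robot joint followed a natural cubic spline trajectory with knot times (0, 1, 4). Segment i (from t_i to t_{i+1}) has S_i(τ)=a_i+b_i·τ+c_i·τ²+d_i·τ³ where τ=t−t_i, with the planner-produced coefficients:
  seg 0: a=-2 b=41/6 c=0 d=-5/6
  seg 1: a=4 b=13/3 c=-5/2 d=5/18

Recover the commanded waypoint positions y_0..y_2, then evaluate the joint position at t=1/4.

y_0=-2 y_1=4 y_2=2
S(1/4) = -39/128

y_0 = S_0(0) = a_0 = -2
y_1 = S_1(0) = a_1 = 4
y_2 = S_1(3) = 2
t_q=1/4 is in segment 0 (τ=1/4); S_0(τ)=-39/128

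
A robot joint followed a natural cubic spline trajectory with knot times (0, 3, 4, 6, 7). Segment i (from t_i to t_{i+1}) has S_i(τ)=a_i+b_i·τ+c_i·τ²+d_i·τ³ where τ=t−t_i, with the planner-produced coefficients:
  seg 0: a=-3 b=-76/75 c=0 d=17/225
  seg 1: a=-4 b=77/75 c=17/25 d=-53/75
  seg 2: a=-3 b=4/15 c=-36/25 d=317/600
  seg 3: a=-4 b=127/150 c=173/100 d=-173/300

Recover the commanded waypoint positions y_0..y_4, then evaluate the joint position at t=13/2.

y_0 = S_0(0) = a_0 = -3
y_1 = S_1(0) = a_1 = -4
y_2 = S_2(0) = a_2 = -3
y_3 = S_3(0) = a_3 = -4
y_4 = S_3(1) = -2
t_q=13/2 is in segment 3 (τ=1/2); S_3(τ)=-2573/800

y_0=-3 y_1=-4 y_2=-3 y_3=-4 y_4=-2
S(13/2) = -2573/800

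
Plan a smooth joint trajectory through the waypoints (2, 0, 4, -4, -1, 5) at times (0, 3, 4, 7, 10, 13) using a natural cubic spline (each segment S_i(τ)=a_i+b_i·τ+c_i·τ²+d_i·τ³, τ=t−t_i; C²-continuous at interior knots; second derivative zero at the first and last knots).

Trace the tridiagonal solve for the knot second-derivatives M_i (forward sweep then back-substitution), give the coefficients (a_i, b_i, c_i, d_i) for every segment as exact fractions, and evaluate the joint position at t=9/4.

Δ: Δ0=-2/3, Δ1=4, Δ2=-8/3, Δ3=1, Δ4=2
row 1: diag=8, rhs=28; c'=1/8, d'=7/2
row 2: denom=8−1·1/8=63/8; d'=(-40−1·7/2)/(63/8)=-116/21
row 3: denom=12−3·8/21=76/7; d'=(22−3·-116/21)/(76/7)=135/38
row 4: denom=12−3·21/76=849/76; d'=(6−3·135/38)/(849/76)=-118/283
back: M4=-118/283
back: M3=135/38−21/76·-118/283=1038/283
back: M2=-116/21−8/21·1038/283=-5876/849
back: M1=7/2−1/8·-5876/849=3706/849
M: M0=0, M1=3706/849, M2=-5876/849, M3=1038/283, M4=-118/283, M5=0
seg 0: a=2, c=M0/2=0, d=(M1−M0)/(6·3)=1853/7641, b=Δ0−h0·(2M0+M1)/6=-2419/849
seg 1: a=0, c=M1/2=1853/849, d=(M2−M1)/(6·1)=-1597/849, b=Δ1−h1·(2M1+M2)/6=3140/849
seg 2: a=4, c=M2/2=-2938/849, d=(M3−M2)/(6·3)=4495/7641, b=Δ2−h2·(2M2+M3)/6=685/283
seg 3: a=-4, c=M3/2=519/283, d=(M4−M3)/(6·3)=-578/2547, b=Δ3−h3·(2M3+M4)/6=-696/283
seg 4: a=-1, c=M4/2=-59/283, d=(M5−M4)/(6·3)=59/2547, b=Δ4−h4·(2M4+M5)/6=684/283
t_q=9/4 → seg 0, τ=9/4; S=2+-2419/849·τ+0·τ²+1853/7641·τ³=-29857/18112

  seg 0: a=2 b=-2419/849 c=0 d=1853/7641
  seg 1: a=0 b=3140/849 c=1853/849 d=-1597/849
  seg 2: a=4 b=685/283 c=-2938/849 d=4495/7641
  seg 3: a=-4 b=-696/283 c=519/283 d=-578/2547
  seg 4: a=-1 b=684/283 c=-59/283 d=59/2547
S(9/4) = -29857/18112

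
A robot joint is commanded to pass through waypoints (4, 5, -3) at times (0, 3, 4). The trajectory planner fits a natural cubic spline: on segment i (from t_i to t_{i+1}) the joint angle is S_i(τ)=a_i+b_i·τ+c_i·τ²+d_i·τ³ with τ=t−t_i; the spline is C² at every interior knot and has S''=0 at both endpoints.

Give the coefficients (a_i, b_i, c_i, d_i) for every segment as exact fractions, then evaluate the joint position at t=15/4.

Δ: Δ0=1/3, Δ1=-8
row 1: diag=8, rhs=-50; c'=1/8, d'=-25/4
back: M1=-25/4
M: M0=0, M1=-25/4, M2=0
seg 0: a=4, c=M0/2=0, d=(M1−M0)/(6·3)=-25/72, b=Δ0−h0·(2M0+M1)/6=83/24
seg 1: a=5, c=M1/2=-25/8, d=(M2−M1)/(6·1)=25/24, b=Δ1−h1·(2M1+M2)/6=-71/12
t_q=15/4 → seg 1, τ=3/4; S=5+-71/12·τ+-25/8·τ²+25/24·τ³=-387/512

  seg 0: a=4 b=83/24 c=0 d=-25/72
  seg 1: a=5 b=-71/12 c=-25/8 d=25/24
S(15/4) = -387/512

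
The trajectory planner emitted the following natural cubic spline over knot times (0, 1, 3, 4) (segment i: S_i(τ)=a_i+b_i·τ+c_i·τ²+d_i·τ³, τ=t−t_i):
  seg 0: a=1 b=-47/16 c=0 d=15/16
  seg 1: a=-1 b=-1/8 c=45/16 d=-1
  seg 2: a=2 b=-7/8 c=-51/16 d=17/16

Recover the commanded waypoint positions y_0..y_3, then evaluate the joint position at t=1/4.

y_0 = S_0(0) = a_0 = 1
y_1 = S_1(0) = a_1 = -1
y_2 = S_2(0) = a_2 = 2
y_3 = S_2(1) = -1
t_q=1/4 is in segment 0 (τ=1/4); S_0(τ)=287/1024

y_0=1 y_1=-1 y_2=2 y_3=-1
S(1/4) = 287/1024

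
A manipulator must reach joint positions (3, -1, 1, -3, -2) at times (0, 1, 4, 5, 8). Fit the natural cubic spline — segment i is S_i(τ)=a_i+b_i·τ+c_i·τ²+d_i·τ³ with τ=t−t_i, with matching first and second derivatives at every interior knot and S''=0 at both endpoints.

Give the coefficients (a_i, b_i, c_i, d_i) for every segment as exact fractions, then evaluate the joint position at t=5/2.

Δ: Δ0=-4, Δ1=2/3, Δ2=-4, Δ3=1/3
row 1: diag=8, rhs=28; c'=3/8, d'=7/2
row 2: denom=8−3·3/8=55/8; d'=(-28−3·7/2)/(55/8)=-28/5
row 3: denom=8−1·8/55=432/55; d'=(26−1·-28/5)/(432/55)=869/216
back: M3=869/216
back: M2=-28/5−8/55·869/216=-167/27
back: M1=7/2−3/8·-167/27=419/72
M: M0=0, M1=419/72, M2=-167/27, M3=869/216, M4=0
seg 0: a=3, c=M0/2=0, d=(M1−M0)/(6·1)=419/432, b=Δ0−h0·(2M0+M1)/6=-2147/432
seg 1: a=-1, c=M1/2=419/144, d=(M2−M1)/(6·3)=-2593/3888, b=Δ1−h1·(2M1+M2)/6=-445/216
seg 2: a=1, c=M2/2=-167/54, d=(M3−M2)/(6·1)=245/144, b=Δ2−h2·(2M2+M3)/6=-1127/432
seg 3: a=-3, c=M3/2=869/432, d=(M4−M3)/(6·3)=-869/3888, b=Δ3−h3·(2M3+M4)/6=-797/216
t_q=5/2 → seg 1, τ=3/2; S=-1+-445/216·τ+419/144·τ²+-2593/3888·τ³=79/384

  seg 0: a=3 b=-2147/432 c=0 d=419/432
  seg 1: a=-1 b=-445/216 c=419/144 d=-2593/3888
  seg 2: a=1 b=-1127/432 c=-167/54 d=245/144
  seg 3: a=-3 b=-797/216 c=869/432 d=-869/3888
S(5/2) = 79/384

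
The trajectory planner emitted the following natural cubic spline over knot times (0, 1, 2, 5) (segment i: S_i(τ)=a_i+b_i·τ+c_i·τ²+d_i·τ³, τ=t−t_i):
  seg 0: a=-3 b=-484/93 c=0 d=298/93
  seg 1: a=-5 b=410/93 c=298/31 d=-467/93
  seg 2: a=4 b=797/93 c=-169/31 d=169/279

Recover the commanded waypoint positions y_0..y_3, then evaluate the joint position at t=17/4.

y_0=-3 y_1=-5 y_2=4 y_3=-3
S(17/4) = 5125/1984

y_0 = S_0(0) = a_0 = -3
y_1 = S_1(0) = a_1 = -5
y_2 = S_2(0) = a_2 = 4
y_3 = S_2(3) = -3
t_q=17/4 is in segment 2 (τ=9/4); S_2(τ)=5125/1984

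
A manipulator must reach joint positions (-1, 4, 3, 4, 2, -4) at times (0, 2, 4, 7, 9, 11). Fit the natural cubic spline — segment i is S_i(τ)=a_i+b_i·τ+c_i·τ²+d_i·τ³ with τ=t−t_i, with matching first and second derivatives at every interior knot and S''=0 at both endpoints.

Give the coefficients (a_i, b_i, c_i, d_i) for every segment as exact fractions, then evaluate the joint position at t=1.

Δ: Δ0=5/2, Δ1=-1/2, Δ2=1/3, Δ3=-1, Δ4=-3
row 1: diag=8, rhs=-18; c'=1/4, d'=-9/4
row 2: denom=10−2·1/4=19/2; d'=(5−2·-9/4)/(19/2)=1
row 3: denom=10−3·6/19=172/19; d'=(-8−3·1)/(172/19)=-209/172
row 4: denom=8−2·19/86=325/43; d'=(-12−2·-209/172)/(325/43)=-823/650
back: M4=-823/650
back: M3=-209/172−19/86·-823/650=-304/325
back: M2=1−6/19·-304/325=421/325
back: M1=-9/4−1/4·421/325=-1673/650
M: M0=0, M1=-1673/650, M2=421/325, M3=-304/325, M4=-823/650, M5=0
seg 0: a=-1, c=M0/2=0, d=(M1−M0)/(6·2)=-1673/7800, b=Δ0−h0·(2M0+M1)/6=3274/975
seg 1: a=4, c=M1/2=-1673/1300, d=(M2−M1)/(6·2)=503/1560, b=Δ1−h1·(2M1+M2)/6=1529/1950
seg 2: a=3, c=M2/2=421/650, d=(M3−M2)/(6·3)=-29/234, b=Δ2−h2·(2M2+M3)/6=-482/975
seg 3: a=4, c=M3/2=-152/325, d=(M4−M3)/(6·2)=-43/1560, b=Δ3−h3·(2M3+M4)/6=89/1950
seg 4: a=2, c=M4/2=-823/1300, d=(M5−M4)/(6·2)=823/7800, b=Δ4−h4·(2M4+M5)/6=-2102/975
t_q=1 → seg 0, τ=1; S=-1+3274/975·τ+0·τ²+-1673/7800·τ³=5573/2600

  seg 0: a=-1 b=3274/975 c=0 d=-1673/7800
  seg 1: a=4 b=1529/1950 c=-1673/1300 d=503/1560
  seg 2: a=3 b=-482/975 c=421/650 d=-29/234
  seg 3: a=4 b=89/1950 c=-152/325 d=-43/1560
  seg 4: a=2 b=-2102/975 c=-823/1300 d=823/7800
S(1) = 5573/2600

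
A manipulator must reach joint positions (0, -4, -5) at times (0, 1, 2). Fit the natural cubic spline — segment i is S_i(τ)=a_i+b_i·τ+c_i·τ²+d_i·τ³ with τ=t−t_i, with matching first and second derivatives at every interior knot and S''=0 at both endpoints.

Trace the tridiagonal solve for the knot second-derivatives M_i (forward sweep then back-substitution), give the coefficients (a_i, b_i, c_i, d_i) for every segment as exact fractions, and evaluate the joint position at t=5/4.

Δ: Δ0=-4, Δ1=-1
row 1: diag=4, rhs=18; c'=1/4, d'=9/2
back: M1=9/2
M: M0=0, M1=9/2, M2=0
seg 0: a=0, c=M0/2=0, d=(M1−M0)/(6·1)=3/4, b=Δ0−h0·(2M0+M1)/6=-19/4
seg 1: a=-4, c=M1/2=9/4, d=(M2−M1)/(6·1)=-3/4, b=Δ1−h1·(2M1+M2)/6=-5/2
t_q=5/4 → seg 1, τ=1/4; S=-4+-5/2·τ+9/4·τ²+-3/4·τ³=-1151/256

  seg 0: a=0 b=-19/4 c=0 d=3/4
  seg 1: a=-4 b=-5/2 c=9/4 d=-3/4
S(5/4) = -1151/256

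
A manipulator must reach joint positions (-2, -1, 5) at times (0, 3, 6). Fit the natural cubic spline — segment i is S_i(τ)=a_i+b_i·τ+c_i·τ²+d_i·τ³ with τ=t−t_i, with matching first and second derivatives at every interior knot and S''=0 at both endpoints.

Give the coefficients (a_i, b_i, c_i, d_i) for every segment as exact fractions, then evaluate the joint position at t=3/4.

  seg 0: a=-2 b=-1/12 c=0 d=5/108
  seg 1: a=-1 b=7/6 c=5/12 d=-5/108
S(3/4) = -523/256

Δ: Δ0=1/3, Δ1=2
row 1: diag=12, rhs=10; c'=1/4, d'=5/6
back: M1=5/6
M: M0=0, M1=5/6, M2=0
seg 0: a=-2, c=M0/2=0, d=(M1−M0)/(6·3)=5/108, b=Δ0−h0·(2M0+M1)/6=-1/12
seg 1: a=-1, c=M1/2=5/12, d=(M2−M1)/(6·3)=-5/108, b=Δ1−h1·(2M1+M2)/6=7/6
t_q=3/4 → seg 0, τ=3/4; S=-2+-1/12·τ+0·τ²+5/108·τ³=-523/256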